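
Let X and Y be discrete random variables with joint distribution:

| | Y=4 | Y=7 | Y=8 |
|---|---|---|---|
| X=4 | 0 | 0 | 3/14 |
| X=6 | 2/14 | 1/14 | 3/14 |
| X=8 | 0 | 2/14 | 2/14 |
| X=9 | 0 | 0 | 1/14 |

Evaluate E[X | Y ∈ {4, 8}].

P(Y ∈ {4, 8}) = 11/14.
Σ X·P over the event = 4·(3/14) + 6·(2/14) + 6·(3/14) + 8·(2/14) + 9·(1/14) = 67/14.
E[X | Y ∈ {4, 8}] = (67/14) / (11/14) = 67/11.

67/11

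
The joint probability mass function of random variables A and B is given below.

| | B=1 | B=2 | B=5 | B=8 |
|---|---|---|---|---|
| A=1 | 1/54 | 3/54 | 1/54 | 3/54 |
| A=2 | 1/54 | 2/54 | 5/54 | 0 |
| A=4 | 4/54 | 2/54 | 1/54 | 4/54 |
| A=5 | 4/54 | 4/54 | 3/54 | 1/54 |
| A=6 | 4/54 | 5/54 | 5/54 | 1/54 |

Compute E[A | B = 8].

10/3

P(B = 8) = 1/6.
Σ A·P over the event = 1·(3/54) + 4·(4/54) + 5·(1/54) + 6·(1/54) = 5/9.
E[A | B = 8] = (5/9) / (1/6) = 10/3.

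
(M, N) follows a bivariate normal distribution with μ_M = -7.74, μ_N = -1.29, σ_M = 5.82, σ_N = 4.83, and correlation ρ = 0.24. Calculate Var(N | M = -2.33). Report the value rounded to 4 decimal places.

21.9852

The conditional variance in a bivariate normal is σ_N²(1 − ρ²), independent of x.
Var(N | M=-2.33) = (4.83)²·(1 − (0.24)²) = 23.3289·0.9424 = 21.9852.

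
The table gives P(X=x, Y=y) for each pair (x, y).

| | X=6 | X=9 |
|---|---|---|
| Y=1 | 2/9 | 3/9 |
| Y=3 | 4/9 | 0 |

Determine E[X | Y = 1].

P(Y = 1) = 5/9.
Summing X·P(X=x,Y=y) over the conditioning event gives 13/3.
E[X | Y = 1] = (13/3) / (5/9) = 39/5.

39/5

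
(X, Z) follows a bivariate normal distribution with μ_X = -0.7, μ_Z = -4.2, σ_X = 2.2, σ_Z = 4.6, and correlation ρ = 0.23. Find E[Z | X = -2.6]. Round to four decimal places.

-5.1137

E[Z | X=x] = μ_Z + ρ(σ_Z/σ_X)(x − μ_X) for jointly normal variables.
E[Z | X=-2.6] = -4.2 + (0.23)·(4.6/2.2)·(-2.6 − (-0.7)) = -4.2 + (0.48091)·(-1.9) = -5.1137.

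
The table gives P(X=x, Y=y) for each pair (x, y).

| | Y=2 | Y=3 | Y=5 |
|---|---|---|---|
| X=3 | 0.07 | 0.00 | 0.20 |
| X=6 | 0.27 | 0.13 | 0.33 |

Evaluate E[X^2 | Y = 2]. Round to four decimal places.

P(Y = 2) = 0.34.
Σ X^2·P over the event = 9·(0.07) + 36·(0.27) = 10.35.
E[X^2 | Y = 2] = (10.35) / (0.34) = 30.4412.

30.4412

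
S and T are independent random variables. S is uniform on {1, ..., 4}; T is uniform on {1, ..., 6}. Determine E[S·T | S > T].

P(S > T) = 1/4.
Summing ST·P(x,y) over outcomes with S > T gives 35/24.
E[S·T | S > T] = (35/24) / (1/4) = 35/6.

35/6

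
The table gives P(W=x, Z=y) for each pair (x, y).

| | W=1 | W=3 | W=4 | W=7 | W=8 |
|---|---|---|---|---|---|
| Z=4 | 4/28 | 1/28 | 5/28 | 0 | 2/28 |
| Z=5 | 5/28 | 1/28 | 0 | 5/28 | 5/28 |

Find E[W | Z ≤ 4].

43/12

P(Z ≤ 4) = 3/7.
Σ W·P over the event = 1·(4/28) + 3·(1/28) + 4·(5/28) + 8·(2/28) = 43/28.
E[W | Z ≤ 4] = (43/28) / (3/7) = 43/12.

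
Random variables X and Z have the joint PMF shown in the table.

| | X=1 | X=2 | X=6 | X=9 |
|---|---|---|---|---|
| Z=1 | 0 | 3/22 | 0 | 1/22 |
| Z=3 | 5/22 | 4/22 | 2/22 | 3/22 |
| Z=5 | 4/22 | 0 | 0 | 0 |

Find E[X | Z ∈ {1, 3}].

P(Z ∈ {1, 3}) = 9/11.
Σ X·P over the event = 1·(5/22) + 2·(3/22) + 2·(4/22) + 6·(2/22) + 9·(1/22) + 9·(3/22) = 67/22.
E[X | Z ∈ {1, 3}] = (67/22) / (9/11) = 67/18.

67/18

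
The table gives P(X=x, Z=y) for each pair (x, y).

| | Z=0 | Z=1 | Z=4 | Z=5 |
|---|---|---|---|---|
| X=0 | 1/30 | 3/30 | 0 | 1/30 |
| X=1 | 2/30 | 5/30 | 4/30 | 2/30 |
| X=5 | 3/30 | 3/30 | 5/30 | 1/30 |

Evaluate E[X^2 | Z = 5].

27/4

P(Z = 5) = 2/15.
Σ X^2·P over the event = 0·(1/30) + 1·(2/30) + 25·(1/30) = 9/10.
E[X^2 | Z = 5] = (9/10) / (2/15) = 27/4.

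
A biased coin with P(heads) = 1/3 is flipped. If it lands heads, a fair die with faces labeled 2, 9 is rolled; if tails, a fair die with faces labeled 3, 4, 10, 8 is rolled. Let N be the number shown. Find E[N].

6

E[N | heads] = (2+9)/2 = 11/2.
E[N | tails] = (3+4+10+8)/4 = 25/4.
By the law of total expectation,
E[N] = (1/3)·(11/2) + (2/3)·(25/4) = 6.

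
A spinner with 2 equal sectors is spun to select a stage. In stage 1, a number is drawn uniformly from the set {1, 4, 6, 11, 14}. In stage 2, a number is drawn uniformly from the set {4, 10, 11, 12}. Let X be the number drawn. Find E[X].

E[X | stage 1] = (1+4+6+11+14)/5 = 36/5.
E[X | stage 2] = (4+10+11+12)/4 = 37/4.
By the law of total expectation,
E[X] = (1/2)·(36/5) + (1/2)·(37/4) = 329/40.

329/40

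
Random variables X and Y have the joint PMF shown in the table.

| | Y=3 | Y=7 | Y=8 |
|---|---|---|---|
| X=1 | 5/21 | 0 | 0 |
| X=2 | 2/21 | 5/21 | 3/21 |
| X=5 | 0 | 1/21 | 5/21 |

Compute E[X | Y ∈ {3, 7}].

24/13

P(Y ∈ {3, 7}) = 13/21.
Σ X·P over the event = 1·(5/21) + 2·(2/21) + 2·(5/21) + 5·(1/21) = 8/7.
E[X | Y ∈ {3, 7}] = (8/7) / (13/21) = 24/13.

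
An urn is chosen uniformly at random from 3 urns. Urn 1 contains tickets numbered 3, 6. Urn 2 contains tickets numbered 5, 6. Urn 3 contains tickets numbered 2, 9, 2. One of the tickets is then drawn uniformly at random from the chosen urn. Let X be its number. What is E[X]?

E[X | urn 1] = (3+6)/2 = 9/2.
E[X | urn 2] = (5+6)/2 = 11/2.
E[X | urn 3] = (2+9+2)/3 = 13/3.
By the law of total expectation,
E[X] = (1/3)·(9/2) + (1/3)·(11/2) + (1/3)·(13/3) = 43/9.

43/9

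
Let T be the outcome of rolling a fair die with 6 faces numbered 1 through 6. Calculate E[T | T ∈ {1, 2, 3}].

2

P(T ∈ {1, 2, 3}) = 1/2.
Σ over the event: 1·1/6 + 2·1/6 + 3·1/6 = 1.
E[T | T ∈ {1, 2, 3}] = (1) / (1/2) = 2.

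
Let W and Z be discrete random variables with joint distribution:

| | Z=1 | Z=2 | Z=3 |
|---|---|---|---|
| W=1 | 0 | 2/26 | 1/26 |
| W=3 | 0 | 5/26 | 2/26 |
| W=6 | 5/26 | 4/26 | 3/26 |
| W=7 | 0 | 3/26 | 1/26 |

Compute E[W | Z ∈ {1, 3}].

P(Z ∈ {1, 3}) = 6/13.
Σ W·P over the event = 1·(1/26) + 3·(2/26) + 6·(5/26) + 6·(3/26) + 7·(1/26) = 31/13.
E[W | Z ∈ {1, 3}] = (31/13) / (6/13) = 31/6.

31/6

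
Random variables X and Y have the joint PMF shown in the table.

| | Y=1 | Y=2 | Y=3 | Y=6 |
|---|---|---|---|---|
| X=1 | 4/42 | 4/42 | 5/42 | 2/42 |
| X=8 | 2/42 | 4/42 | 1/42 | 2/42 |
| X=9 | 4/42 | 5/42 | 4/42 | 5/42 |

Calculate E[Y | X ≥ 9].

P(X ≥ 9) = 3/7.
Σ Y·P over the event = 1·(4/42) + 2·(5/42) + 3·(4/42) + 6·(5/42) = 4/3.
E[Y | X ≥ 9] = (4/3) / (3/7) = 28/9.

28/9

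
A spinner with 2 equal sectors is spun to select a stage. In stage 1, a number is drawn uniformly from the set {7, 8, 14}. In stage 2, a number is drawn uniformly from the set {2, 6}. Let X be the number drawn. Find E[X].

41/6

E[X | stage 1] = (7+8+14)/3 = 29/3.
E[X | stage 2] = (2+6)/2 = 4.
By the law of total expectation,
E[X] = (1/2)·(29/3) + (1/2)·(4) = 41/6.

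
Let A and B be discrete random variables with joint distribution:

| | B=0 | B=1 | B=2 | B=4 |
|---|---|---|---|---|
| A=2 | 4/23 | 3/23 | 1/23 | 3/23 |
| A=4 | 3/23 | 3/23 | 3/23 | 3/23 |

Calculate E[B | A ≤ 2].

P(A ≤ 2) = 11/23.
Σ B·P over the event = 0·(4/23) + 1·(3/23) + 2·(1/23) + 4·(3/23) = 17/23.
E[B | A ≤ 2] = (17/23) / (11/23) = 17/11.

17/11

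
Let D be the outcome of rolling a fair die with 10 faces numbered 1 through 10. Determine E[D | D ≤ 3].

Given D ≤ 3, D is equally likely to be any of {1, 2, 3}.
E[D | D ≤ 3] = (1 + 2 + 3) / 3 = 2.

2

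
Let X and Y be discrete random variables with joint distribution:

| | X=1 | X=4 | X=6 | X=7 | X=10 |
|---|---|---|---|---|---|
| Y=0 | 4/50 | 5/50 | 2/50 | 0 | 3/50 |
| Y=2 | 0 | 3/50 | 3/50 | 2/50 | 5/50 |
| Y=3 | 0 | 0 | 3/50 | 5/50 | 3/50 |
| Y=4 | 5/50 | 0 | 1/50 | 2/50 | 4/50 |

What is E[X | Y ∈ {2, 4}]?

P(Y ∈ {2, 4}) = 1/2.
Σ X·P over the event = 1·(5/50) + 4·(3/50) + 6·(3/50) + 6·(1/50) + 7·(2/50) + 7·(2/50) + 10·(5/50) + 10·(4/50) = 159/50.
E[X | Y ∈ {2, 4}] = (159/50) / (1/2) = 159/25.

159/25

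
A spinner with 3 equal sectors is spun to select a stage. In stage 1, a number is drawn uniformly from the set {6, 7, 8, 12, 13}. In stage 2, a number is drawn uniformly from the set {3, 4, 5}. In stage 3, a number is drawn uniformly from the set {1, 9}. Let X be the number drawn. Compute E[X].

E[X | stage 1] = (6+7+8+12+13)/5 = 46/5.
E[X | stage 2] = (3+4+5)/3 = 4.
E[X | stage 3] = (1+9)/2 = 5.
By the law of total expectation,
E[X] = (1/3)·(46/5) + (1/3)·(4) + (1/3)·(5) = 91/15.

91/15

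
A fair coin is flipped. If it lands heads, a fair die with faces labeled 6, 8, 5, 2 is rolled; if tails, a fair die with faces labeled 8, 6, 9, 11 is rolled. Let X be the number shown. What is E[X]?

55/8

E[X | heads] = (6+8+5+2)/4 = 21/4.
E[X | tails] = (8+6+9+11)/4 = 17/2.
E[X] = (1/2)·(21/4) + (1/2)·(17/2) = 55/8.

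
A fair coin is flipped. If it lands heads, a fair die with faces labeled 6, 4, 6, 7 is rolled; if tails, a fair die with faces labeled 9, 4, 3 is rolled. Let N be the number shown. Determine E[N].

E[N | heads] = (6+4+6+7)/4 = 23/4.
E[N | tails] = (9+4+3)/3 = 16/3.
E[N] = (1/2)·(23/4) + (1/2)·(16/3) = 133/24.

133/24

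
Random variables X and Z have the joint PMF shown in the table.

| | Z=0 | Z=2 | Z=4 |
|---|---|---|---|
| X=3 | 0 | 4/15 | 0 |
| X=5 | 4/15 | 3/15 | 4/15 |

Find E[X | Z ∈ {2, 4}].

P(Z ∈ {2, 4}) = 11/15.
Σ X·P over the event = 3·(4/15) + 5·(3/15) + 5·(4/15) = 47/15.
E[X | Z ∈ {2, 4}] = (47/15) / (11/15) = 47/11.

47/11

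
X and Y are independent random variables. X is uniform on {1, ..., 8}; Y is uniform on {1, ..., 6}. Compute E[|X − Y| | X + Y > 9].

12/5

P(X + Y > 9) = 5/16.
Summing |X−Y|·P(x,y) over outcomes with X + Y > 9 gives 3/4.
E[|X − Y| | X + Y > 9] = (3/4) / (5/16) = 12/5.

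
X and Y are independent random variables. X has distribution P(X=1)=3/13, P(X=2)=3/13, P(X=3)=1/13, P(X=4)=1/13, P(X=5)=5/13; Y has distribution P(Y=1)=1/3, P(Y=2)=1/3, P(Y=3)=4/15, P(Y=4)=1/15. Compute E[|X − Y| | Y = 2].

21/13

P(Y = 2) = 1/3.
Summing |X−Y|·P(x,y) over outcomes with Y = 2 gives 7/13.
E[|X − Y| | Y = 2] = (7/13) / (1/3) = 21/13.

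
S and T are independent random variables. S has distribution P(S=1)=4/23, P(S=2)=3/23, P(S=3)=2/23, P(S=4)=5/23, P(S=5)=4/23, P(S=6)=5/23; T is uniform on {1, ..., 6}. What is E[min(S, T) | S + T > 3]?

P(S + T > 3) = 127/138.
Summing min(S,T)·P(x,y) over outcomes with S + T > 3 gives 117/46.
E[min(S, T) | S + T > 3] = (117/46) / (127/138) = 351/127.

351/127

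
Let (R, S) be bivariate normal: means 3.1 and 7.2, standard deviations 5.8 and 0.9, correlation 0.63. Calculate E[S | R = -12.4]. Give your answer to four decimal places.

5.6847

The regression of S on R has slope ρ·σ_S/σ_R and passes through (μ_R, μ_S).
E[S | R=-12.4] = 7.2 + (0.63)·(0.9/5.8)·(-12.4 − (3.1)) = 7.2 + (0.097759)·(-15.5) = 5.6847.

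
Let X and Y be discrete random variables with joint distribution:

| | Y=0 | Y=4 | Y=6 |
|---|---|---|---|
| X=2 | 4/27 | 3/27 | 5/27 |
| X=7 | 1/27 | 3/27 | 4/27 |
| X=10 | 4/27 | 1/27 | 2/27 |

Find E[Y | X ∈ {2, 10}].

P(X ∈ {2, 10}) = 19/27.
Σ Y·P over the event = 0·(4/27) + 4·(3/27) + 6·(5/27) + 0·(4/27) + 4·(1/27) + 6·(2/27) = 58/27.
E[Y | X ∈ {2, 10}] = (58/27) / (19/27) = 58/19.

58/19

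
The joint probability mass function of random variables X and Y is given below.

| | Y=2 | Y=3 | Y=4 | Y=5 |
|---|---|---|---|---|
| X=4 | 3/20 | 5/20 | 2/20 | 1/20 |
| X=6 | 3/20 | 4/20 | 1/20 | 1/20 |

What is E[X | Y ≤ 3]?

P(Y ≤ 3) = 3/4.
Σ X·P over the event = 4·(3/20) + 4·(5/20) + 6·(3/20) + 6·(4/20) = 37/10.
E[X | Y ≤ 3] = (37/10) / (3/4) = 74/15.

74/15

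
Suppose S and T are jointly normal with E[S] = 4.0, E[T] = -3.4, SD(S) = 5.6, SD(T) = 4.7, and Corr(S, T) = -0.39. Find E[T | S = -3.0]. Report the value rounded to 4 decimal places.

For a bivariate normal, E[T | S=x] = μ_T + ρ·(σ_T/σ_S)·(x − μ_S).
E[T | S=-3.0] = -3.4 + (-0.39)·(4.7/5.6)·(-3.0 − (4.0)) = -3.4 + (-0.32732)·(-7) = -1.1088.

-1.1088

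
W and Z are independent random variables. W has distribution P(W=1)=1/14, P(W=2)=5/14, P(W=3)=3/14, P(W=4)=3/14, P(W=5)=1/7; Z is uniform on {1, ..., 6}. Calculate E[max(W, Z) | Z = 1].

3

P(Z = 1) = 1/6.
Summing max(W,Z)·P(x,y) over outcomes with Z = 1 gives 1/2.
E[max(W, Z) | Z = 1] = (1/2) / (1/6) = 3.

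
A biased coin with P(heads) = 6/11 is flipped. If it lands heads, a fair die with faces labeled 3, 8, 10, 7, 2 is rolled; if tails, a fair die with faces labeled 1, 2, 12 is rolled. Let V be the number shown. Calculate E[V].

E[V | heads] = (3+8+10+7+2)/5 = 6.
E[V | tails] = (1+2+12)/3 = 5.
E[V] = (6/11)·(6) + (5/11)·(5) = 61/11.

61/11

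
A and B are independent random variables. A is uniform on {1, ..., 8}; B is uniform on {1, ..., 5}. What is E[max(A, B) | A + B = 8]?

Outcomes with A + B = 8: (3,5), (4,4), (5,3), (6,2), (7,1), each with probability 1/40.
E[max(A, B) | A + B = 8] = (5 + 4 + 5 + 6 + 7) / 5 = 27/5.

27/5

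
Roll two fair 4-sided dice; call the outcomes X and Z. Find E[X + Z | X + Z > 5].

Outcomes with X + Z > 5: (2,4), (3,3), (3,4), (4,2), (4,3), (4,4), each with probability 1/16.
E[X + Z | X + Z > 5] = (6 + 6 + 7 + 6 + 7 + 8) / 6 = 20/3.

20/3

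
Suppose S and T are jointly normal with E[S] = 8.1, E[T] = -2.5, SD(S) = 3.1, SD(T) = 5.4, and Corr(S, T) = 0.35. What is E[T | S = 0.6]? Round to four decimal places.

-7.0726

The regression of T on S has slope ρ·σ_T/σ_S and passes through (μ_S, μ_T).
E[T | S=0.6] = -2.5 + (0.35)·(5.4/3.1)·(0.6 − (8.1)) = -2.5 + (0.60968)·(-7.5) = -7.0726.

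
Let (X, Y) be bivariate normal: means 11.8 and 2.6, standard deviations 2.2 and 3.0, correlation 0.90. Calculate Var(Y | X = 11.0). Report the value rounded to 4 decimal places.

1.7100

For a bivariate normal, Var(Y | X=x) = σ_Y²(1 − ρ²).
Var(Y | X=11.0) = (3.0)²·(1 − (0.90)²) = 9·0.19 = 1.7100.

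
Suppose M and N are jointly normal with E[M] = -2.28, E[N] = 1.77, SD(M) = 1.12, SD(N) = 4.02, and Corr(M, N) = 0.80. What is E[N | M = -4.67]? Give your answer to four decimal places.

For a bivariate normal, E[N | M=x] = μ_N + ρ·(σ_N/σ_M)·(x − μ_M).
E[N | M=-4.67] = 1.77 + (0.80)·(4.02/1.12)·(-4.67 − (-2.28)) = 1.77 + (2.87143)·(-2.39) = -5.0927.

-5.0927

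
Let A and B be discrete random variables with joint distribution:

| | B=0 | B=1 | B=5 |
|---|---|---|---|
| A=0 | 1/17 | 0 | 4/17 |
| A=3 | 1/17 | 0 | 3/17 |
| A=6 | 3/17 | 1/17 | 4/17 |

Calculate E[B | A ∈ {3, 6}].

P(A ∈ {3, 6}) = 12/17.
Σ B·P over the event = 0·(1/17) + 5·(3/17) + 0·(3/17) + 1·(1/17) + 5·(4/17) = 36/17.
E[B | A ∈ {3, 6}] = (36/17) / (12/17) = 3.

3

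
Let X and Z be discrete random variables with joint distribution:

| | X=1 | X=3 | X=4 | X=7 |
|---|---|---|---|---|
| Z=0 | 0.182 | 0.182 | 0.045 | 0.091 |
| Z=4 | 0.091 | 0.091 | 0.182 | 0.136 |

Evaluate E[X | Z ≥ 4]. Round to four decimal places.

4.0880

P(Z ≥ 4) = 0.500.
Σ X·P over the event = 1·(0.091) + 3·(0.091) + 4·(0.182) + 7·(0.136) = 2.044.
E[X | Z ≥ 4] = (2.044) / (0.500) = 4.0880.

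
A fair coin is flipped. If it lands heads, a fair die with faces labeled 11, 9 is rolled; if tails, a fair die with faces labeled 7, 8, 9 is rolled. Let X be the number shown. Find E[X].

E[X | heads] = (11+9)/2 = 10.
E[X | tails] = (7+8+9)/3 = 8.
E[X] = (1/2)·(10) + (1/2)·(8) = 9.

9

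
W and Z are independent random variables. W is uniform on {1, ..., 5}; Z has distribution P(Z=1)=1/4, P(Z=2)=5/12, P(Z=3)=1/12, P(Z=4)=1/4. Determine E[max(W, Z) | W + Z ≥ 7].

73/16

P(W + Z ≥ 7) = 4/15.
Summing max(W,Z)·P(x,y) over outcomes with W + Z ≥ 7 gives 73/60.
E[max(W, Z) | W + Z ≥ 7] = (73/60) / (4/15) = 73/16.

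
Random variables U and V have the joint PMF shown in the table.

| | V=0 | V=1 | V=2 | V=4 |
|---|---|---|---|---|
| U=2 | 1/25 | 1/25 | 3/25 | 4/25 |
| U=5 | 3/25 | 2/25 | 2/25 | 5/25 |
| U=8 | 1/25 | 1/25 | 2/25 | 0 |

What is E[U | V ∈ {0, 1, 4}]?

P(V ∈ {0, 1, 4}) = 18/25.
Summing U·P(U=x,V=y) over the conditioning event gives 78/25.
E[U | V ∈ {0, 1, 4}] = (78/25) / (18/25) = 13/3.

13/3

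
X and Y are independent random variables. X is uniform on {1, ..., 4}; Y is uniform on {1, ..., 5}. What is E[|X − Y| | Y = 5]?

5/2

P(Y = 5) = 1/5.
Summing |X−Y|·P(x,y) over outcomes with Y = 5 gives 1/2.
E[|X − Y| | Y = 5] = (1/2) / (1/5) = 5/2.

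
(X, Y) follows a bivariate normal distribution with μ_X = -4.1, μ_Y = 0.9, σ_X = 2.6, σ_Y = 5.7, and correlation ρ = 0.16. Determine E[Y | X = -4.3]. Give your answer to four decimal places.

The regression of Y on X has slope ρ·σ_Y/σ_X and passes through (μ_X, μ_Y).
E[Y | X=-4.3] = 0.9 + (0.16)·(5.7/2.6)·(-4.3 − (-4.1)) = 0.9 + (0.35077)·(-0.2) = 0.8298.

0.8298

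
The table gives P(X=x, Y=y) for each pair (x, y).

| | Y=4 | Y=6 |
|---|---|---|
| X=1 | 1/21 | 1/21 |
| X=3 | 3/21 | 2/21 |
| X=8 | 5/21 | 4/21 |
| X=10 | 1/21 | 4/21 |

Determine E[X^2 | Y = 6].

675/11

P(Y = 6) = 11/21.
Σ X^2·P over the event = 1·(1/21) + 9·(2/21) + 64·(4/21) + 100·(4/21) = 225/7.
E[X^2 | Y = 6] = (225/7) / (11/21) = 675/11.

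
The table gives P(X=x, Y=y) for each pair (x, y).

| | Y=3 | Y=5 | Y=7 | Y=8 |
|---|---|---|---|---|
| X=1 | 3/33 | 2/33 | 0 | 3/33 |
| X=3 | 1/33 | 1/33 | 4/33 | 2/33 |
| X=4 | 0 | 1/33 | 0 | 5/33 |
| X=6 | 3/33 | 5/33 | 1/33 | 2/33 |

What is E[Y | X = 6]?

P(X = 6) = 1/3.
Σ Y·P over the event = 3·(3/33) + 5·(5/33) + 7·(1/33) + 8·(2/33) = 19/11.
E[Y | X = 6] = (19/11) / (1/3) = 57/11.

57/11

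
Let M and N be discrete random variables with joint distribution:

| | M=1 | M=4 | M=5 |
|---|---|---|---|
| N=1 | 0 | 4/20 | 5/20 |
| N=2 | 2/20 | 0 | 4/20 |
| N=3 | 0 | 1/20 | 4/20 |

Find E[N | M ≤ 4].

11/7

P(M ≤ 4) = 7/20.
Σ N·P over the event = 2·(2/20) + 1·(4/20) + 3·(1/20) = 11/20.
E[N | M ≤ 4] = (11/20) / (7/20) = 11/7.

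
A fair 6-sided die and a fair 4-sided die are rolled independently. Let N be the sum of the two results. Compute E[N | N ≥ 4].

P(N ≥ 4) = 7/8.
Σ over the event: 4·1/8 + 5·1/6 + 6·1/6 + 7·1/6 + 8·1/8 + 9·1/12 + 10·1/24 = 17/3.
E[N | N ≥ 4] = (17/3) / (7/8) = 136/21.

136/21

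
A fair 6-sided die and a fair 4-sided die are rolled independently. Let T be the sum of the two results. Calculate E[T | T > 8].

28/3

P(T > 8) = 1/8.
Σ over the event: 9·1/12 + 10·1/24 = 7/6.
E[T | T > 8] = (7/6) / (1/8) = 28/3.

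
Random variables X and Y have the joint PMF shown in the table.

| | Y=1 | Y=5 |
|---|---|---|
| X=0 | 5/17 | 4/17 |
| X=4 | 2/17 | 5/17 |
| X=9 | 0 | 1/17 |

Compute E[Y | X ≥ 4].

P(X ≥ 4) = 8/17.
Summing Y·P(X=x,Y=y) over the conditioning event gives 32/17.
E[Y | X ≥ 4] = (32/17) / (8/17) = 4.

4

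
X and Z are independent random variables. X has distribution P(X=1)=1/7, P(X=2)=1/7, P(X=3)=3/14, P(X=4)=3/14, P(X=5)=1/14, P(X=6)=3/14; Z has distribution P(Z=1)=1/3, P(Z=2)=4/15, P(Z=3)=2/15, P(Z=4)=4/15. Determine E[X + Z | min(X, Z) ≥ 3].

P(min(X, Z) ≥ 3) = 2/7.
Summing (X+Z)·P(x,y) over outcomes with min(X, Z) ≥ 3 gives 242/105.
E[X + Z | min(X, Z) ≥ 3] = (242/105) / (2/7) = 121/15.

121/15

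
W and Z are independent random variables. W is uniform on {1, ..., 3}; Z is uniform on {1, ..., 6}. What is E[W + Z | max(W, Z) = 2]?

Outcomes with max(W, Z) = 2: (1,2), (2,1), (2,2), each with probability 1/18.
E[W + Z | max(W, Z) = 2] = (3 + 3 + 4) / 3 = 10/3.

10/3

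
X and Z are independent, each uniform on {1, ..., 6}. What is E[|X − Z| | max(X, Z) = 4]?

12/7

P(max(X, Z) = 4) = 7/36.
Summing |X−Z|·P(x,y) over outcomes with max(X, Z) = 4 gives 1/3.
E[|X − Z| | max(X, Z) = 4] = (1/3) / (7/36) = 12/7.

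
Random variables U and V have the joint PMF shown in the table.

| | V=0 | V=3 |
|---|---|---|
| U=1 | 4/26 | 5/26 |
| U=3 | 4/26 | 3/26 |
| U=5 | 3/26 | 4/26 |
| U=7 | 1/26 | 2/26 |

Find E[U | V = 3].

24/7

P(V = 3) = 7/13.
Σ U·P over the event = 1·(5/26) + 3·(3/26) + 5·(4/26) + 7·(2/26) = 24/13.
E[U | V = 3] = (24/13) / (7/13) = 24/7.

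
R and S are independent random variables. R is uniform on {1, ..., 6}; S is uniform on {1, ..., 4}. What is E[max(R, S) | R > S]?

P(R > S) = 7/12.
Summing max(R,S)·P(x,y) over outcomes with R > S gives 8/3.
E[max(R, S) | R > S] = (8/3) / (7/12) = 32/7.

32/7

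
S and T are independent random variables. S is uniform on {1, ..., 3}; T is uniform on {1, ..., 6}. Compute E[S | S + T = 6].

2

Outcomes with S + T = 6: (1,5), (2,4), (3,3), each with probability 1/18.
E[S | S + T = 6] = (1 + 2 + 3) / 3 = 2.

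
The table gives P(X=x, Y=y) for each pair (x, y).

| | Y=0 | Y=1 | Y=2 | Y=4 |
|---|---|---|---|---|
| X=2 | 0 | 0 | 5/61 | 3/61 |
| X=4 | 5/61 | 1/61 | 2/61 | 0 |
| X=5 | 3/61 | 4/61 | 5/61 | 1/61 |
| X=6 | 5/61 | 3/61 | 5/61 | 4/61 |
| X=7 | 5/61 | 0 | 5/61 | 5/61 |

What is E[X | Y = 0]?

50/9

P(Y = 0) = 18/61.
Σ X·P over the event = 4·(5/61) + 5·(3/61) + 6·(5/61) + 7·(5/61) = 100/61.
E[X | Y = 0] = (100/61) / (18/61) = 50/9.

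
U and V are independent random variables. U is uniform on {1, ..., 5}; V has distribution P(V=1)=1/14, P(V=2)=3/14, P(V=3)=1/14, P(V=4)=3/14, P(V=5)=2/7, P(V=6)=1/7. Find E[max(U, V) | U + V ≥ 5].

P(U + V ≥ 5) = 6/7.
Summing max(U,V)·P(x,y) over outcomes with U + V ≥ 5 gives 283/70.
E[max(U, V) | U + V ≥ 5] = (283/70) / (6/7) = 283/60.

283/60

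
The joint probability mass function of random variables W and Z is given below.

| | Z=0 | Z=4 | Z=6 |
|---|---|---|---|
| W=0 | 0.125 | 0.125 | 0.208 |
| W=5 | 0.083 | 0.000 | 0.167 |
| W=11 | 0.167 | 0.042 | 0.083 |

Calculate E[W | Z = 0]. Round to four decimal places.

P(Z = 0) = 0.375.
Σ W·P over the event = 0·(0.125) + 5·(0.083) + 11·(0.167) = 2.252.
E[W | Z = 0] = (2.252) / (0.375) = 6.0053.

6.0053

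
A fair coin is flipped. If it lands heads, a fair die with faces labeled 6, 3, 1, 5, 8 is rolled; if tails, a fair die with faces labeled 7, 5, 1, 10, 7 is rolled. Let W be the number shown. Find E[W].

E[W | heads] = (6+3+1+5+8)/5 = 23/5.
E[W | tails] = (7+5+1+10+7)/5 = 6.
By the law of total expectation,
E[W] = (1/2)·(23/5) + (1/2)·(6) = 53/10.

53/10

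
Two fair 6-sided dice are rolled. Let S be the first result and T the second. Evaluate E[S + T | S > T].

P(S > T) = 5/12.
Summing (S+T)·P(x,y) over outcomes with S > T gives 35/12.
E[S + T | S > T] = (35/12) / (5/12) = 7.

7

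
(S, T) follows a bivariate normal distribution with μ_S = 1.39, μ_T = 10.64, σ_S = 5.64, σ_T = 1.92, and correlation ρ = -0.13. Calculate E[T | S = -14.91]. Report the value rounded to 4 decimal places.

11.3614

For a bivariate normal, E[T | S=x] = μ_T + ρ·(σ_T/σ_S)·(x − μ_S).
E[T | S=-14.91] = 10.64 + (-0.13)·(1.92/5.64)·(-14.91 − (1.39)) = 10.64 + (-0.044255)·(-16.3) = 11.3614.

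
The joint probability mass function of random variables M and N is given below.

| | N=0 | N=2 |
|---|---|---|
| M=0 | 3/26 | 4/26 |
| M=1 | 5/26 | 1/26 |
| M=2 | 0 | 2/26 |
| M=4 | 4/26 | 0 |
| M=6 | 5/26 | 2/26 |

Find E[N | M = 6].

P(M = 6) = 7/26.
Σ N·P over the event = 0·(5/26) + 2·(2/26) = 2/13.
E[N | M = 6] = (2/13) / (7/26) = 4/7.

4/7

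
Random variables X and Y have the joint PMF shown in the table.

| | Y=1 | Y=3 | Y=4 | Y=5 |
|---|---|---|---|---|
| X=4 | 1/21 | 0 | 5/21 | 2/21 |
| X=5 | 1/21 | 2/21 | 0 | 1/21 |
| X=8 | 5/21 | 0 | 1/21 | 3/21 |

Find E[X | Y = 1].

7

P(Y = 1) = 1/3.
Σ X·P over the event = 4·(1/21) + 5·(1/21) + 8·(5/21) = 7/3.
E[X | Y = 1] = (7/3) / (1/3) = 7.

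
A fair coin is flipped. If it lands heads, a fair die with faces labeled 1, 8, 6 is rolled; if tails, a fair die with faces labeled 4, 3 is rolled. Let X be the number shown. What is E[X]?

17/4

E[X | heads] = (1+8+6)/3 = 5.
E[X | tails] = (4+3)/2 = 7/2.
E[X] = (1/2)·(5) + (1/2)·(7/2) = 17/4.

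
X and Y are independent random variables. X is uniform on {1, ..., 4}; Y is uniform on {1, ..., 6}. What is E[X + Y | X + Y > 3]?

136/21

P(X + Y > 3) = 7/8.
Summing (X+Y)·P(x,y) over outcomes with X + Y > 3 gives 17/3.
E[X + Y | X + Y > 3] = (17/3) / (7/8) = 136/21.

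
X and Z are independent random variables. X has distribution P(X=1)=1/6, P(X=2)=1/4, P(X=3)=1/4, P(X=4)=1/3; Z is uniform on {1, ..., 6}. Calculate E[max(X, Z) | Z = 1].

P(Z = 1) = 1/6.
Summing max(X,Z)·P(x,y) over outcomes with Z = 1 gives 11/24.
E[max(X, Z) | Z = 1] = (11/24) / (1/6) = 11/4.

11/4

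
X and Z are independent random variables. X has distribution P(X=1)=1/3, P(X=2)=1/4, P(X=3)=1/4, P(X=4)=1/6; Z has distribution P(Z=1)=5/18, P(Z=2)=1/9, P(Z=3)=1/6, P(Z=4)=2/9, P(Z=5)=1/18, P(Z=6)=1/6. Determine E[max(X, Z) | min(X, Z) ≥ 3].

246/55

P(min(X, Z) ≥ 3) = 55/216.
Summing max(X,Z)·P(x,y) over outcomes with min(X, Z) ≥ 3 gives 41/36.
E[max(X, Z) | min(X, Z) ≥ 3] = (41/36) / (55/216) = 246/55.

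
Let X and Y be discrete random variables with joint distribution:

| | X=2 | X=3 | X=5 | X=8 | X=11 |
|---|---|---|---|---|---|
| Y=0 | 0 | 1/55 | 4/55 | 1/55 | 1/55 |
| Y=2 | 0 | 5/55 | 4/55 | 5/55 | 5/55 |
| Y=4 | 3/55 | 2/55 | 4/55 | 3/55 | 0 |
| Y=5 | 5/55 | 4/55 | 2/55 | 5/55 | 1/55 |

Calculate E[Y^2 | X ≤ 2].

P(X ≤ 2) = 8/55.
Σ Y^2·P over the event = 16·(3/55) + 25·(5/55) = 173/55.
E[Y^2 | X ≤ 2] = (173/55) / (8/55) = 173/8.

173/8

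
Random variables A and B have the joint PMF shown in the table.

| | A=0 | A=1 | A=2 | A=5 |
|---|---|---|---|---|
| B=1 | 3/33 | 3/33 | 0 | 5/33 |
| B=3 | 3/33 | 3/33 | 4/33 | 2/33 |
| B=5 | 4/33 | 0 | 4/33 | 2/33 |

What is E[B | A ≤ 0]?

16/5

P(A ≤ 0) = 10/33.
Σ B·P over the event = 1·(3/33) + 3·(3/33) + 5·(4/33) = 32/33.
E[B | A ≤ 0] = (32/33) / (10/33) = 16/5.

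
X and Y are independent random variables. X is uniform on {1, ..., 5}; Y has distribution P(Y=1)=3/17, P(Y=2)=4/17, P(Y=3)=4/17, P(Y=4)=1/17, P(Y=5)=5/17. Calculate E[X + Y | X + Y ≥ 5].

111/16

P(X + Y ≥ 5) = 64/85.
Summing (X+Y)·P(x,y) over outcomes with X + Y ≥ 5 gives 444/85.
E[X + Y | X + Y ≥ 5] = (444/85) / (64/85) = 111/16.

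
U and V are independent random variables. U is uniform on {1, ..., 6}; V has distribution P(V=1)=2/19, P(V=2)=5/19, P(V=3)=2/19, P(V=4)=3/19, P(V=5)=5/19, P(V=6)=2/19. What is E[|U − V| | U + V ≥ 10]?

17/19

P(U + V ≥ 10) = 1/6.
Summing |U−V|·P(x,y) over outcomes with U + V ≥ 10 gives 17/114.
E[|U − V| | U + V ≥ 10] = (17/114) / (1/6) = 17/19.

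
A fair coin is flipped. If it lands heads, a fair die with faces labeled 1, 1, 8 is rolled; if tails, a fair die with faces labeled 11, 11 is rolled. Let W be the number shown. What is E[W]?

43/6

E[W | heads] = (1+1+8)/3 = 10/3.
E[W | tails] = (11+11)/2 = 11.
E[W] = (1/2)·(10/3) + (1/2)·(11) = 43/6.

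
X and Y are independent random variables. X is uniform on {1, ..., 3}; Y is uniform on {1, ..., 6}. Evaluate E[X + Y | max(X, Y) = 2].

Outcomes with max(X, Y) = 2: (1,2), (2,1), (2,2), each with probability 1/18.
E[X + Y | max(X, Y) = 2] = (3 + 3 + 4) / 3 = 10/3.

10/3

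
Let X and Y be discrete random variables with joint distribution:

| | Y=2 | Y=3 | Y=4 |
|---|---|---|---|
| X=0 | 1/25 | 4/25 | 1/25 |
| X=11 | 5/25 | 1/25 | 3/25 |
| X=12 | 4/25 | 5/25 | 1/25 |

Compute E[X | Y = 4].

9

P(Y = 4) = 1/5.
Summing X·P(X=x,Y=y) over the conditioning event gives 9/5.
E[X | Y = 4] = (9/5) / (1/5) = 9.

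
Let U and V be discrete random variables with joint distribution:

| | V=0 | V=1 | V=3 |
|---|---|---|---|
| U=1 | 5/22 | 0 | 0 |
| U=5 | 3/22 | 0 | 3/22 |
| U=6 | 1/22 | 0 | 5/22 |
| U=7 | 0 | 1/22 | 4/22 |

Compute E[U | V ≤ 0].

26/9

P(V ≤ 0) = 9/22.
Σ U·P over the event = 1·(5/22) + 5·(3/22) + 6·(1/22) = 13/11.
E[U | V ≤ 0] = (13/11) / (9/22) = 26/9.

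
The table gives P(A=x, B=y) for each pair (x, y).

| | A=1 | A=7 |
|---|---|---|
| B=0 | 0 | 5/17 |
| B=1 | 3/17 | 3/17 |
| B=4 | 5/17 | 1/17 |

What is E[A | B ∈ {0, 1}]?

59/11

P(B ∈ {0, 1}) = 11/17.
Σ A·P over the event = 1·(3/17) + 7·(5/17) + 7·(3/17) = 59/17.
E[A | B ∈ {0, 1}] = (59/17) / (11/17) = 59/11.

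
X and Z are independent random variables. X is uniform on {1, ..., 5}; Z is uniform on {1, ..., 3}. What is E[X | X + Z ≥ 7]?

Outcomes with X + Z ≥ 7: (4,3), (5,2), (5,3), each with probability 1/15.
E[X | X + Z ≥ 7] = (4 + 5 + 5) / 3 = 14/3.

14/3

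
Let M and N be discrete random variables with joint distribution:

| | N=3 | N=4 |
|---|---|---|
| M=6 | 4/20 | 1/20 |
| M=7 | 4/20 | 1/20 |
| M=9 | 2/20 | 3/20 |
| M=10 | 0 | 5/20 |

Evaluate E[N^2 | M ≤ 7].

P(M ≤ 7) = 1/2.
Σ N^2·P over the event = 9·(4/20) + 16·(1/20) + 9·(4/20) + 16·(1/20) = 26/5.
E[N^2 | M ≤ 7] = (26/5) / (1/2) = 52/5.

52/5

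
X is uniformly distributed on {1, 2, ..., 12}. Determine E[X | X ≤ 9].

Given X ≤ 9, X is equally likely to be any of {1, 2, 3, 4, 5, 6, 7, 8, 9}.
E[X | X ≤ 9] = (1 + 2 + 3 + 4 + 5 + 6 + 7 + 8 + 9) / 9 = 5.

5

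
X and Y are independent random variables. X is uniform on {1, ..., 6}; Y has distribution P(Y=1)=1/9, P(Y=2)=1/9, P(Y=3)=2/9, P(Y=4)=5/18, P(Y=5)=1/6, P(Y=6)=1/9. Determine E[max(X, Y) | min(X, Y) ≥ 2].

377/80

P(min(X, Y) ≥ 2) = 20/27.
Summing max(X,Y)·P(x,y) over outcomes with min(X, Y) ≥ 2 gives 377/108.
E[max(X, Y) | min(X, Y) ≥ 2] = (377/108) / (20/27) = 377/80.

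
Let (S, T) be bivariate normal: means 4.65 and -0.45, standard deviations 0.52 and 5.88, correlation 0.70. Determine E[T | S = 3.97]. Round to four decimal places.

-5.8325

E[T | S=x] = μ_T + ρ(σ_T/σ_S)(x − μ_S) for jointly normal variables.
E[T | S=3.97] = -0.45 + (0.70)·(5.88/0.52)·(3.97 − (4.65)) = -0.45 + (7.9154)·(-0.68) = -5.8325.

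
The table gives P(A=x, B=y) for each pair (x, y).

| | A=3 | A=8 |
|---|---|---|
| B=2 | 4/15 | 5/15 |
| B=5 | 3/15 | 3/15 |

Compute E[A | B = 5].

11/2

P(B = 5) = 2/5.
Σ A·P over the event = 3·(3/15) + 8·(3/15) = 11/5.
E[A | B = 5] = (11/5) / (2/5) = 11/2.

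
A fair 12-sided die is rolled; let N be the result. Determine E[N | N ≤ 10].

Given N ≤ 10, N is equally likely to be any of {1, 2, 3, 4, 5, 6, 7, 8, 9, 10}.
E[N | N ≤ 10] = (1 + 2 + 3 + 4 + 5 + 6 + 7 + 8 + 9 + 10) / 10 = 11/2.

11/2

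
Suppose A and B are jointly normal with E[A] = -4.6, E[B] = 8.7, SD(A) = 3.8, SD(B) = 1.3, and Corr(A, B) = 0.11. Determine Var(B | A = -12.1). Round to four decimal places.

Var(B | A=x) = (1 − ρ²)·σ_B².
Var(B | A=-12.1) = (1.3)²·(1 − (0.11)²) = 1.69·0.9879 = 1.6696.

1.6696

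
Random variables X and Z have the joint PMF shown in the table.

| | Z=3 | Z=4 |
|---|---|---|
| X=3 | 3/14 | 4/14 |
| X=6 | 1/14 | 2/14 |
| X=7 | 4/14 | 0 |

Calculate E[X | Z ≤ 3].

43/8

P(Z ≤ 3) = 4/7.
Σ X·P over the event = 3·(3/14) + 6·(1/14) + 7·(4/14) = 43/14.
E[X | Z ≤ 3] = (43/14) / (4/7) = 43/8.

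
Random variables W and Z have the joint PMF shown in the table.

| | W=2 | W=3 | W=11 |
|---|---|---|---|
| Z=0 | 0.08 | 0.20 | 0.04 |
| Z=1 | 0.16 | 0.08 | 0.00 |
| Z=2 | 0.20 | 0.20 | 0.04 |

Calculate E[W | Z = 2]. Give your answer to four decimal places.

3.2727

P(Z = 2) = 0.44.
Summing W·P(W=x,Z=y) over the conditioning event gives 1.44.
E[W | Z = 2] = (1.44) / (0.44) = 3.2727.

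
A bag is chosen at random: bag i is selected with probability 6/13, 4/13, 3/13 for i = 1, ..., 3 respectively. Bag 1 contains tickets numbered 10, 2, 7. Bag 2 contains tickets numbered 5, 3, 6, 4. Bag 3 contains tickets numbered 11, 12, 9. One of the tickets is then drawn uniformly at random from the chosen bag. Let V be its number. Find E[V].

E[V | bag 1] = (10+2+7)/3 = 19/3.
E[V | bag 2] = (5+3+6+4)/4 = 9/2.
E[V | bag 3] = (11+12+9)/3 = 32/3.
E[V] = (6/13)·(19/3) + (4/13)·(9/2) + (3/13)·(32/3) = 88/13.

88/13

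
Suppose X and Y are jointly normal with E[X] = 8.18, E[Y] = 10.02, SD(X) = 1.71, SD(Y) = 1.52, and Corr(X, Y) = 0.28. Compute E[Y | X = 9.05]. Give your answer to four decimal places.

10.2365

For a bivariate normal, E[Y | X=x] = μ_Y + ρ·(σ_Y/σ_X)·(x − μ_X).
E[Y | X=9.05] = 10.02 + (0.28)·(1.52/1.71)·(9.05 − (8.18)) = 10.02 + (0.24889)·(0.87) = 10.2365.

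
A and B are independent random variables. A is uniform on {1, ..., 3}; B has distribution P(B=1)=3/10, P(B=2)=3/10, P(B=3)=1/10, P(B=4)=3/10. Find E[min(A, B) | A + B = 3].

P(A + B = 3) = 1/5.
Summing min(A,B)·P(x,y) over outcomes with A + B = 3 gives 1/5.
E[min(A, B) | A + B = 3] = (1/5) / (1/5) = 1.

1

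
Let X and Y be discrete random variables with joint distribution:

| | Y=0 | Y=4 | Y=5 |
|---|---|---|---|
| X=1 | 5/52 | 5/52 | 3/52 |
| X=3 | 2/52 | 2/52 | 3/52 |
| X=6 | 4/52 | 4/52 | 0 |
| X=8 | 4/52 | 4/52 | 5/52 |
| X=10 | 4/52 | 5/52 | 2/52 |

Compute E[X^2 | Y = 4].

923/20

P(Y = 4) = 5/13.
Summing X^2·P(X=x,Y=y) over the conditioning event gives 71/4.
E[X^2 | Y = 4] = (71/4) / (5/13) = 923/20.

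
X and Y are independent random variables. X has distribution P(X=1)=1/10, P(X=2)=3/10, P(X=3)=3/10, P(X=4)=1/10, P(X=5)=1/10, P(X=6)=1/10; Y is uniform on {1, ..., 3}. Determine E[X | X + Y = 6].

18/5

P(X + Y = 6) = 1/6.
Summing X·P(x,y) over outcomes with X + Y = 6 gives 3/5.
E[X | X + Y = 6] = (3/5) / (1/6) = 18/5.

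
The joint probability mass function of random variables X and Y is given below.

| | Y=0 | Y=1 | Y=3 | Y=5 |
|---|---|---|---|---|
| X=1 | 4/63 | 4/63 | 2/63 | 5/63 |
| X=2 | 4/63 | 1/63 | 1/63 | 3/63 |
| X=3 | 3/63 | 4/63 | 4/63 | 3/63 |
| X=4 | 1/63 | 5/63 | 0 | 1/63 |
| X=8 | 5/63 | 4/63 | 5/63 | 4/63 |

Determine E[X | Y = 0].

65/17

P(Y = 0) = 17/63.
Σ X·P over the event = 1·(4/63) + 2·(4/63) + 3·(3/63) + 4·(1/63) + 8·(5/63) = 65/63.
E[X | Y = 0] = (65/63) / (17/63) = 65/17.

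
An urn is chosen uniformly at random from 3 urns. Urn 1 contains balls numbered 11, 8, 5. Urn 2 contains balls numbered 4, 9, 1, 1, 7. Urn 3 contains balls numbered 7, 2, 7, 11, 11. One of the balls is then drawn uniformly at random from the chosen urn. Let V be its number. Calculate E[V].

20/3

E[V | urn 1] = (11+8+5)/3 = 8.
E[V | urn 2] = (4+9+1+1+7)/5 = 22/5.
E[V | urn 3] = (7+2+7+11+11)/5 = 38/5.
By the law of total expectation,
E[V] = (1/3)·(8) + (1/3)·(22/5) + (1/3)·(38/5) = 20/3.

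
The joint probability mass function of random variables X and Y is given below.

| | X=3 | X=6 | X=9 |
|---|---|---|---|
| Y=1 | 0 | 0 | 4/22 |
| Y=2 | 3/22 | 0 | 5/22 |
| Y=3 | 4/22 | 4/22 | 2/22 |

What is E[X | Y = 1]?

9

P(Y = 1) = 2/11.
Σ X·P over the event = 9·(4/22) = 18/11.
E[X | Y = 1] = (18/11) / (2/11) = 9.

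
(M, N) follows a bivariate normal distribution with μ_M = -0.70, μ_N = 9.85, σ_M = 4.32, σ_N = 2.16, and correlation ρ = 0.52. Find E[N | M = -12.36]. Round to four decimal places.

The regression of N on M has slope ρ·σ_N/σ_M and passes through (μ_M, μ_N).
E[N | M=-12.36] = 9.85 + (0.52)·(2.16/4.32)·(-12.36 − (-0.70)) = 9.85 + (0.26)·(-11.66) = 6.8184.

6.8184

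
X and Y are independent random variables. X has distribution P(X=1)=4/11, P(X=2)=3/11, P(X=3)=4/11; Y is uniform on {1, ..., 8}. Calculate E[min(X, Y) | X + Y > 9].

P(X + Y > 9) = 1/8.
Summing min(X,Y)·P(x,y) over outcomes with X + Y > 9 gives 15/44.
E[min(X, Y) | X + Y > 9] = (15/44) / (1/8) = 30/11.

30/11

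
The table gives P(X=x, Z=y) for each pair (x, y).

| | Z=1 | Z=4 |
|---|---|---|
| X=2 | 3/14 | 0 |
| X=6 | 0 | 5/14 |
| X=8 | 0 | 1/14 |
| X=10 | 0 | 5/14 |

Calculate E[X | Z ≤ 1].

P(Z ≤ 1) = 3/14.
Σ X·P over the event = 2·(3/14) = 3/7.
E[X | Z ≤ 1] = (3/7) / (3/14) = 2.

2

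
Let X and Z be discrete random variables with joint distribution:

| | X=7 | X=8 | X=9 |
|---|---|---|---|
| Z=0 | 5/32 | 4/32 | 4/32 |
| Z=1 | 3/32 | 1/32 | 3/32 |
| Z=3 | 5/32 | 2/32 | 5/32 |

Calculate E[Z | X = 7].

P(X = 7) = 13/32.
Σ Z·P over the event = 0·(5/32) + 1·(3/32) + 3·(5/32) = 9/16.
E[Z | X = 7] = (9/16) / (13/32) = 18/13.

18/13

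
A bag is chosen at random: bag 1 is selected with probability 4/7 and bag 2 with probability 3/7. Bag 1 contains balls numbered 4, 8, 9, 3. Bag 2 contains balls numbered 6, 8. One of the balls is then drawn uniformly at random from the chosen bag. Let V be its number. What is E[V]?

E[V | bag 1] = (4+8+9+3)/4 = 6.
E[V | bag 2] = (6+8)/2 = 7.
E[V] = (4/7)·(6) + (3/7)·(7) = 45/7.

45/7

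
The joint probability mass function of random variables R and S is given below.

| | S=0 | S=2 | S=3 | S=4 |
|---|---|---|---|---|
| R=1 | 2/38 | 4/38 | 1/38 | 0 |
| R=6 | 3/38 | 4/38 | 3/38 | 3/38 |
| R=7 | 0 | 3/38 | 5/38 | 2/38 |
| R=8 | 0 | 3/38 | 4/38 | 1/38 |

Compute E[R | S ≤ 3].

P(S ≤ 3) = 16/19.
Summing R·P(R=x,S=y) over the conditioning event gives 179/38.
E[R | S ≤ 3] = (179/38) / (16/19) = 179/32.

179/32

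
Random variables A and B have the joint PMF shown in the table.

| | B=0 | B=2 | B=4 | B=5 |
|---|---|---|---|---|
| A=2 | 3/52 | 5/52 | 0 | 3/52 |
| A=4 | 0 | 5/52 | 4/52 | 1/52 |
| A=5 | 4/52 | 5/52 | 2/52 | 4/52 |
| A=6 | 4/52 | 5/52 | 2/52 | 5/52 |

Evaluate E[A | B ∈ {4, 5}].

P(B ∈ {4, 5}) = 21/52.
Σ A·P over the event = 2·(3/52) + 4·(4/52) + 4·(1/52) + 5·(2/52) + 5·(4/52) + 6·(2/52) + 6·(5/52) = 49/26.
E[A | B ∈ {4, 5}] = (49/26) / (21/52) = 14/3.

14/3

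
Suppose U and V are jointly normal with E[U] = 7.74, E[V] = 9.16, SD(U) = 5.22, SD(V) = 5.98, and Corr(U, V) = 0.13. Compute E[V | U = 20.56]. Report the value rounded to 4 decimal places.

The regression of V on U has slope ρ·σ_V/σ_U and passes through (μ_U, μ_V).
E[V | U=20.56] = 9.16 + (0.13)·(5.98/5.22)·(20.56 − (7.74)) = 9.16 + (0.148927)·(12.82) = 11.0692.

11.0692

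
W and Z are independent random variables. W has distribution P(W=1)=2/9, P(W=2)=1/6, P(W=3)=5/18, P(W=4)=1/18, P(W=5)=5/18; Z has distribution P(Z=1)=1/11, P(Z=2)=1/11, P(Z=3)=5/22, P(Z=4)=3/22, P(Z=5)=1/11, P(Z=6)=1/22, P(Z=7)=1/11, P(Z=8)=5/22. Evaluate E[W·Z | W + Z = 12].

P(W + Z = 12) = 5/132.
Summing WZ·P(x,y) over outcomes with W + Z = 12 gives 85/66.
E[W·Z | W + Z = 12] = (85/66) / (5/132) = 34.

34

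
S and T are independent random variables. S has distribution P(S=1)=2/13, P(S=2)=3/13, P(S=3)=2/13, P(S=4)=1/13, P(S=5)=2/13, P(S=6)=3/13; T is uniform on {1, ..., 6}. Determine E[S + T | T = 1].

59/13

P(T = 1) = 1/6.
Summing (S+T)·P(x,y) over outcomes with T = 1 gives 59/78.
E[S + T | T = 1] = (59/78) / (1/6) = 59/13.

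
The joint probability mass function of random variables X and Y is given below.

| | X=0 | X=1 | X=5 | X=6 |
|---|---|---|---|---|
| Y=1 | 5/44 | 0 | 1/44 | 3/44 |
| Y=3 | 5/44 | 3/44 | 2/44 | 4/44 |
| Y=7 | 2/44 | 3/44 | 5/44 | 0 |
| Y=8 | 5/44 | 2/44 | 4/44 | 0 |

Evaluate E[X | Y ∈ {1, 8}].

9/4

P(Y ∈ {1, 8}) = 5/11.
Σ X·P over the event = 0·(5/44) + 0·(5/44) + 1·(2/44) + 5·(1/44) + 5·(4/44) + 6·(3/44) = 45/44.
E[X | Y ∈ {1, 8}] = (45/44) / (5/11) = 9/4.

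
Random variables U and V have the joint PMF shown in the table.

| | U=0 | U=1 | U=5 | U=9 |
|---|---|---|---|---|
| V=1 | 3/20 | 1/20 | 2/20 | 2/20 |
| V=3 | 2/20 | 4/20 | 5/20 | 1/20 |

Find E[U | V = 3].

19/6

P(V = 3) = 3/5.
Σ U·P over the event = 0·(2/20) + 1·(4/20) + 5·(5/20) + 9·(1/20) = 19/10.
E[U | V = 3] = (19/10) / (3/5) = 19/6.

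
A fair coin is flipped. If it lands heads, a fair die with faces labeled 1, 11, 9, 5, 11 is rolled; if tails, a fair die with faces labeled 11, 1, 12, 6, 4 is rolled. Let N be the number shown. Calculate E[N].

E[N | heads] = (1+11+9+5+11)/5 = 37/5.
E[N | tails] = (11+1+12+6+4)/5 = 34/5.
By the law of total expectation,
E[N] = (1/2)·(37/5) + (1/2)·(34/5) = 71/10.

71/10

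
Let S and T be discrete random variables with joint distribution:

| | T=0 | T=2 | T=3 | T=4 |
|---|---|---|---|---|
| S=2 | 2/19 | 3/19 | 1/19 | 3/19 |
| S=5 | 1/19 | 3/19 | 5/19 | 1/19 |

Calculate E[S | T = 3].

9/2

P(T = 3) = 6/19.
Σ S·P over the event = 2·(1/19) + 5·(5/19) = 27/19.
E[S | T = 3] = (27/19) / (6/19) = 9/2.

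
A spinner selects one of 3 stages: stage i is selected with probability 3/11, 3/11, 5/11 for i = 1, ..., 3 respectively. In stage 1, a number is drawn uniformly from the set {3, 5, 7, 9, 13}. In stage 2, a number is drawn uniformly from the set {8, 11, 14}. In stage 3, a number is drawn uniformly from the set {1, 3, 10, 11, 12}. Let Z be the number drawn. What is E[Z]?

E[Z | stage 1] = (3+5+7+9+13)/5 = 37/5.
E[Z | stage 2] = (8+11+14)/3 = 11.
E[Z | stage 3] = (1+3+10+11+12)/5 = 37/5.
By the law of total expectation,
E[Z] = (3/11)·(37/5) + (3/11)·(11) + (5/11)·(37/5) = 461/55.

461/55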